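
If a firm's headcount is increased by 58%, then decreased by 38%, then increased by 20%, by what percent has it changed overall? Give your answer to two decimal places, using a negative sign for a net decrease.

A 58% increase multiplies by 1.58.
Then a 38% decrease: 1.58 × 0.62 = 0.9796.
Then a 20% increase: 0.9796 × 1.2 = 1.17552.
Overall factor 1.17552, i.e. 17.55%.

17.55%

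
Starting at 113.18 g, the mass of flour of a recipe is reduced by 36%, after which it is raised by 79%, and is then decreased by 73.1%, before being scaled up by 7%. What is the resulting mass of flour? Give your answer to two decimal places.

37.32 g

36% decrease: 113.18 × 0.64 = 72.4352.
Apply the 79% increase: 72.4352 × 1.79 = 129.659008.
Apply the 73.1% decrease: 129.659008 × 0.269 = 34.878273152.
Apply the 7% increase: 34.878273152 × 1.07 = 37.31975227264 ≈ 37.32.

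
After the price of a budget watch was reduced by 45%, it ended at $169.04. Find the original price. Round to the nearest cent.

The overall multiplier applied was 0.55.
So the original price was $169.04 ÷ 0.55 ≈ $307.35.

$307.35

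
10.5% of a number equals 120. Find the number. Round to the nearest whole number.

1,143

120 ÷ 0.105 ≈ 1,143.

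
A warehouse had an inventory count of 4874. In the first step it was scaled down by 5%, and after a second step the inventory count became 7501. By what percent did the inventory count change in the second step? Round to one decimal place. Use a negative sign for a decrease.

62.0%

After the first step: 4874 × 0.95 = 4630.3.
Second-step multiplier: 7501 ÷ 4630.3 ≈ 1.61998.
That is a change of 62.0%.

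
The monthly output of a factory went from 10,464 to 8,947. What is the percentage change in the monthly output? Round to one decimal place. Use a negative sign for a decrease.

Change: 8,947 − 10,464 = -1,517.
Relative to the original: -1,517 ÷ 10,464 ≈ -14.5%.

-14.5%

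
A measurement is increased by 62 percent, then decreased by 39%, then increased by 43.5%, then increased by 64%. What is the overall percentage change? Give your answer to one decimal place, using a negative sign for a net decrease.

A 62% increase multiplies by 1.62.
Then a 39% decrease: 1.62 × 0.61 = 0.9882.
Then a 43.5% increase: 0.9882 × 1.435 = 1.418067.
Then a 64% increase: 1.418067 × 1.64 = 2.32562988.
Overall factor 2.32562988, i.e. 132.6%.

132.6%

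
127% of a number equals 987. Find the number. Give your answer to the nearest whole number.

987 ÷ 1.27 ≈ 777.

777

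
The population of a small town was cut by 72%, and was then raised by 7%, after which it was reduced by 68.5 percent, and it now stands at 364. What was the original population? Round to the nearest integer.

3,857

Undoing the 68.5% decrease: 364 ÷ 0.315 ≈ 1155.555556.
Undoing the 7% increase: 1155.555556 ÷ 1.07 ≈ 1079.958464.
Undoing the 72% decrease: 1079.958464 ÷ 0.28 ≈ 3,857.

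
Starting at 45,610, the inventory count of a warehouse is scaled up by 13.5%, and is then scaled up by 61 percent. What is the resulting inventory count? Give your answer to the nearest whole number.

Each change multiplies by a factor: 1.135 × 1.61 = 1.82735.
45,610 × 1.82735 = 83345.4335 ≈ 83,345.

83,345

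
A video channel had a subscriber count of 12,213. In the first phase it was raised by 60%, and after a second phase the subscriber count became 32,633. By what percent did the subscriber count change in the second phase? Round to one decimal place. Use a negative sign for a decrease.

67.0%

After the first phase: 12,213 × 1.6 = 19540.8.
Second-phase multiplier: 32,633 ÷ 19540.8 ≈ 1.66999.
That is a change of 67.0%.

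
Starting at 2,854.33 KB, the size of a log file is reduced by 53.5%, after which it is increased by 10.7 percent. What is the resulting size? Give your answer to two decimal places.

1,469.28 KB

Each change multiplies by a factor: 0.465 × 1.107 = 0.514755.
2,854.33 × 0.514755 = 1469.28063915 ≈ 1,469.28.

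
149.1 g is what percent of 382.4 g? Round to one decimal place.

39.0%

149.1 g ÷ 382.4 g ≈ 39.0%.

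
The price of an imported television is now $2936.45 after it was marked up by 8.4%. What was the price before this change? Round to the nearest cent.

The overall multiplier applied was 1.084.
So the original price was $2936.45 ÷ 1.084 ≈ $2708.90.

$2708.90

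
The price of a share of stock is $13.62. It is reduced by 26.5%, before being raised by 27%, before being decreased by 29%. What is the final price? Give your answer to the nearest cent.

$9.03

Apply the 26.5% decrease: $13.62 × 0.735 = $10.0107.
27% increase: $10.0107 × 1.27 = $12.713589.
After the 29% decrease: $12.713589 × 0.71 = $9.02664819 ≈ $9.03.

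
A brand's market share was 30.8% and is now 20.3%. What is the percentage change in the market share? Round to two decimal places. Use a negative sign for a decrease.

The change is 20.3 − 30.8 = -10.5 percentage points.
Relative to the original 30.8%, that is -10.5 ÷ 30.8 ≈ -34.09%.

-34.09%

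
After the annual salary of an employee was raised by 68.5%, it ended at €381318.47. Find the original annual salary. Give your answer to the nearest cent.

€226301.76

The overall multiplier applied was 1.685.
So the original annual salary was €381318.47 ÷ 1.685 ≈ €226301.76.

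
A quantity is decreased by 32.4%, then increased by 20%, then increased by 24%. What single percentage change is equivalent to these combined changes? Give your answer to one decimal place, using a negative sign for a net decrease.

0.6%

The combined multiplier is 0.676 × 1.2 × 1.24 = 1.005888.
That corresponds to an increase of 0.6%.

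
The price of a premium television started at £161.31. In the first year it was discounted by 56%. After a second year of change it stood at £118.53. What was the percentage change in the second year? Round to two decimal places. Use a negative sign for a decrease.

After the first year: £161.31 × 0.44 = £70.9764.
Second-year multiplier: £118.53 ÷ £70.9764 ≈ 1.669992.
That is a change of 67.00%.

67.00%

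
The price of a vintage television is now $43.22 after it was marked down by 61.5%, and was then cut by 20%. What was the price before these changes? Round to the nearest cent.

$140.32

The overall multiplier applied was 0.385 × 0.8 = 0.308.
So the original price was $43.22 ÷ 0.308 ≈ $140.32.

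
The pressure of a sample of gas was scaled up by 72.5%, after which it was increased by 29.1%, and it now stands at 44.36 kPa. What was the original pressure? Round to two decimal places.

The overall multiplier applied was 1.725 × 1.291 = 2.226975.
So the original pressure was 44.36 ÷ 2.226975 ≈ 19.92 kPa.

19.92 kPa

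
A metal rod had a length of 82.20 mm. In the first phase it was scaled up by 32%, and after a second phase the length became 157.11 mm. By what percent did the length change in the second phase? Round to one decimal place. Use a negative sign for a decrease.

After the first phase: 82.20 × 1.32 = 108.504.
Second-phase multiplier: 157.11 ÷ 108.504 ≈ 1.44797.
That is a change of 44.8%.

44.8%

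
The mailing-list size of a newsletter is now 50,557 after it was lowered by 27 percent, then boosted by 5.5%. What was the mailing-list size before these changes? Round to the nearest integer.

65,646

Undoing the 5.5% increase: 50,557 ÷ 1.055 ≈ 47921.327014.
Undoing the 27% decrease: 47921.327014 ÷ 0.73 ≈ 65,646.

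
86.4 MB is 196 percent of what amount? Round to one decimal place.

86.4 MB ÷ 1.96 ≈ 44.1 MB.

44.1 MB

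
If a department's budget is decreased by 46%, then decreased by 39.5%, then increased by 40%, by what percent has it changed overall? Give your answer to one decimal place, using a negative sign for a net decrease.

The combined multiplier is 0.54 × 0.605 × 1.4 = 0.45738.
That corresponds to a decrease of 54.3%.

-54.3%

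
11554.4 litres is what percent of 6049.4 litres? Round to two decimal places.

191.00%

11554.4 litres ÷ 6049.4 litres ≈ 191.00%.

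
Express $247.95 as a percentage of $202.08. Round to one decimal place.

122.7%

$247.95 ÷ $202.08 ≈ 122.7%.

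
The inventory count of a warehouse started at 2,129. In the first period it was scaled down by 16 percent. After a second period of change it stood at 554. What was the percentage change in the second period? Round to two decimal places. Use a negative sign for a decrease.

After the first period: 2,129 × 0.84 = 1788.36.
Second-period multiplier: 554 ÷ 1788.36 ≈ 0.309781.
That is a change of -69.02%.

-69.02%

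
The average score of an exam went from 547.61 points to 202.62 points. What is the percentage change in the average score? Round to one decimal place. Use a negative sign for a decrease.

Change: 202.62 − 547.61 = -344.99.
Relative to the original: -344.99 ÷ 547.61 ≈ -63.0%.

-63.0%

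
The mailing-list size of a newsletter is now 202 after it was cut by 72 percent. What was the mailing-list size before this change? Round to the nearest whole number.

The overall multiplier applied was 0.28.
So the original mailing-list size was 202 ÷ 0.28 ≈ 721.

721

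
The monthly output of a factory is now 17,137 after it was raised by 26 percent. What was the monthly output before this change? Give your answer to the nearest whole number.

The overall multiplier applied was 1.26.
So the original monthly output was 17,137 ÷ 1.26 ≈ 13,601.

13,601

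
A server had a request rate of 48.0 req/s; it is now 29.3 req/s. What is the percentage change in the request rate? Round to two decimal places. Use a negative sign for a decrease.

-38.96%

Change: 29.3 − 48.0 = -18.7.
Relative to the original: -18.7 ÷ 48.0 ≈ -38.96%.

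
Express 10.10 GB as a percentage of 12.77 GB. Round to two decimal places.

10.10 GB ÷ 12.77 GB ≈ 79.09%.

79.09%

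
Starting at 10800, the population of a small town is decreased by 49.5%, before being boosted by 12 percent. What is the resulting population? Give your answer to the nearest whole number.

Each change multiplies by a factor: 0.505 × 1.12 = 0.5656.
10800 × 0.5656 = 6108.48 ≈ 6108.

6108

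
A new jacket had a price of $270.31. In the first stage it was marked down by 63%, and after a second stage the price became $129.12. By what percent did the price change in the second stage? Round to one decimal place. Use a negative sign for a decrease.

After the first stage: $270.31 × 0.37 = $100.0147.
Second-stage multiplier: $129.12 ÷ $100.0147 ≈ 1.29101.
That is a change of 29.1%.

29.1%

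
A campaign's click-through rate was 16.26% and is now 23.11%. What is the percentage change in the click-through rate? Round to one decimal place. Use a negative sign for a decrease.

42.1%

The change is 23.11 − 16.26 = 6.85 percentage points.
Relative to the original 16.26%, that is 6.85 ÷ 16.26 ≈ 42.1%.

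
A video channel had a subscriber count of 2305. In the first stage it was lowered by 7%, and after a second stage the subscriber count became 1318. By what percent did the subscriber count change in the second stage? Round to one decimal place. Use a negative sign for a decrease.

-38.5%

After the first stage: 2305 × 0.93 = 2143.65.
Second-stage multiplier: 1318 ÷ 2143.65 ≈ 0.61484.
That is a change of -38.5%.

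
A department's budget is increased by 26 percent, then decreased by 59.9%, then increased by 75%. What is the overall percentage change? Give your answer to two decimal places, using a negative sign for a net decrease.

-11.58%

A 26% increase multiplies by 1.26.
Then a 59.9% decrease: 1.26 × 0.401 = 0.50526.
Then a 75% increase: 0.50526 × 1.75 = 0.884205.
Overall factor 0.884205, i.e. -11.58%.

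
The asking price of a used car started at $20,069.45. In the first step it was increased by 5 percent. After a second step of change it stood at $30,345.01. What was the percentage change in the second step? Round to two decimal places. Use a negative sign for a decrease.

After the first step: $20,069.45 × 1.05 = $21072.9225.
Second-step multiplier: $30,345.01 ÷ $21072.9225 ≈ 1.44.
That is a change of 44.00%.

44.00%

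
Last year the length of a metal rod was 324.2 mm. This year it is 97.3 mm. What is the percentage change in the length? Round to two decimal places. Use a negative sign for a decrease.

Change: 97.3 − 324.2 = -226.9.
Relative to the original: -226.9 ÷ 324.2 ≈ -69.99%.

-69.99%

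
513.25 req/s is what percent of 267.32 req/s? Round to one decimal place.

513.25 req/s ÷ 267.32 req/s ≈ 192.0%.

192.0%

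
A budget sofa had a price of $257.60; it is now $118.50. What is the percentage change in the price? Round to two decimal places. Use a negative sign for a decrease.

-54.00%

Change: $118.50 − $257.60 = -$139.10.
Relative to the original: -$139.10 ÷ $257.60 ≈ -54.00%.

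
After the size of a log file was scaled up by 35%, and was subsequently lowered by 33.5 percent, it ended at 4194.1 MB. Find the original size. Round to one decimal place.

4671.8 MB

Undoing the 33.5% decrease: 4194.1 ÷ 0.665 ≈ 6306.917293.
Undoing the 35% increase: 6306.917293 ÷ 1.35 ≈ 4671.8 MB.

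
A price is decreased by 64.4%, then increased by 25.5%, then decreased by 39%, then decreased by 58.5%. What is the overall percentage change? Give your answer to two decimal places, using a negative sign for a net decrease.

-88.69%

The combined multiplier is 0.356 × 1.255 × 0.61 × 0.415 = 0.113102357.
That corresponds to a decrease of 88.69%.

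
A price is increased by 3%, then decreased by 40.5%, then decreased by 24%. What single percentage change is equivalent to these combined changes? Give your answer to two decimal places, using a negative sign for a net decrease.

A 3% increase multiplies by 1.03.
Then a 40.5% decrease: 1.03 × 0.595 = 0.61285.
Then a 24% decrease: 0.61285 × 0.76 = 0.465766.
Overall factor 0.465766, i.e. -53.42%.

-53.42%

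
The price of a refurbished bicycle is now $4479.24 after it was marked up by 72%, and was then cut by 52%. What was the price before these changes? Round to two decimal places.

$5425.44

The overall multiplier applied was 1.72 × 0.48 = 0.8256.
So the original price was $4479.24 ÷ 0.8256 ≈ $5425.44.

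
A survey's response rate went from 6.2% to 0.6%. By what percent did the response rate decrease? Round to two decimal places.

90.32%

The change is 0.6 − 6.2 = -5.6 percentage points.
Relative to the original 6.2%, that is -5.6 ÷ 6.2 ≈ -90.32%.
So the response rate fell by 90.32%.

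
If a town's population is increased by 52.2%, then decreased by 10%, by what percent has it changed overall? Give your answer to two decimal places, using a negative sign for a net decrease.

36.98%

The combined multiplier is 1.522 × 0.9 = 1.3698.
That corresponds to an increase of 36.98%.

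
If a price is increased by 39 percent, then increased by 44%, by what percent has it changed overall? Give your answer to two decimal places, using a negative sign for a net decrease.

A 39% increase multiplies by 1.39.
Then a 44% increase: 1.39 × 1.44 = 2.0016.
Overall factor 2.0016, i.e. 100.16%.

100.16%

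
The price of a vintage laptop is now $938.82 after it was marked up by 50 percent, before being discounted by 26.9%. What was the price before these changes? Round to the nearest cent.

$856.20

Undoing the 26.9% decrease: $938.82 ÷ 0.731 ≈ $1284.295486.
Undoing the 50% increase: $1284.295486 ÷ 1.5 ≈ $856.20.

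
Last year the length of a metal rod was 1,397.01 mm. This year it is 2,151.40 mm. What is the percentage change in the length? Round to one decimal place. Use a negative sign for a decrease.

Change: 2,151.40 − 1,397.01 = 754.39.
Relative to the original: 754.39 ÷ 1,397.01 ≈ 54.0%.

54.0%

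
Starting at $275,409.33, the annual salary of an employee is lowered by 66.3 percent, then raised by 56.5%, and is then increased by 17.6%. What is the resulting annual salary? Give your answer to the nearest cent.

$170,816.66

66.3% decrease: $275,409.33 × 0.337 = $92812.94421.
Apply the 56.5% increase: $92812.94421 × 1.565 = $145252.25768865.
After the 17.6% increase: $145252.25768865 × 1.176 = $170816.6550418524 ≈ $170,816.66.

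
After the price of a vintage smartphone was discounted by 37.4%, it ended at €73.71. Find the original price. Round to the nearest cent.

The overall multiplier applied was 0.626.
So the original price was €73.71 ÷ 0.626 ≈ €117.75.

€117.75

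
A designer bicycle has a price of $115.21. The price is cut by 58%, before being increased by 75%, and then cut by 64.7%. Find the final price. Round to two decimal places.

$29.89

Each change multiplies by a factor: 0.42 × 1.75 × 0.353 = 0.259455.
$115.21 × 0.259455 = $29.89181055 ≈ $29.89.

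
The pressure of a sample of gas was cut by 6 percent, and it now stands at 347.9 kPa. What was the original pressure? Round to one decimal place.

370.1 kPa

The overall multiplier applied was 0.94.
So the original pressure was 347.9 ÷ 0.94 ≈ 370.1 kPa.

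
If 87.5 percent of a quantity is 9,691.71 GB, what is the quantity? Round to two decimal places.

11,076.24 GB

9,691.71 GB ÷ 0.875 = 11,076.24 GB.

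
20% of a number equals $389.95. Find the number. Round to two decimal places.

$389.95 ÷ 0.2 = $1949.75.

$1949.75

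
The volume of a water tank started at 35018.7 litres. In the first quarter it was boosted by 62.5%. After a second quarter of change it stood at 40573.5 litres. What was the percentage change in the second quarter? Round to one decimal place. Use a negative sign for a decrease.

After the first quarter: 35018.7 × 1.625 = 56905.3875.
Second-quarter multiplier: 40573.5 ÷ 56905.3875 ≈ 0.713.
That is a change of -28.7%.

-28.7%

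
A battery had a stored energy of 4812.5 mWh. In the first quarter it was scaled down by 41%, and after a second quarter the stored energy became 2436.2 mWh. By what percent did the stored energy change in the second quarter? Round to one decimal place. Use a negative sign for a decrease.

-14.2%

After the first quarter: 4812.5 × 0.59 = 2839.375.
Second-quarter multiplier: 2436.2 ÷ 2839.375 ≈ 0.85801.
That is a change of -14.2%.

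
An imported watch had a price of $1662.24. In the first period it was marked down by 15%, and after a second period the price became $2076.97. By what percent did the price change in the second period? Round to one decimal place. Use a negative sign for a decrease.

47.0%

After the first period: $1662.24 × 0.85 = $1412.904.
Second-period multiplier: $2076.97 ÷ $1412.904 ≈ 1.47.
That is a change of 47.0%.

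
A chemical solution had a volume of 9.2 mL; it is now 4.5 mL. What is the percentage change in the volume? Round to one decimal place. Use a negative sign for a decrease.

-51.1%

Change: 4.5 − 9.2 = -4.7.
Relative to the original: -4.7 ÷ 9.2 ≈ -51.1%.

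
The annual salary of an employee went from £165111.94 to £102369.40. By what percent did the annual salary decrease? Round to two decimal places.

38.00%

Change: £102369.40 − £165111.94 = -£62742.54.
Relative to the original: -£62742.54 ÷ £165111.94 ≈ -38.00%.
So the annual salary decreased by 38.00%.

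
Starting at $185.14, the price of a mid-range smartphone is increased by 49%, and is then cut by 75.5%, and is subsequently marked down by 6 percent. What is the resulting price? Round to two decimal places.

$63.53

Each change multiplies by a factor: 1.49 × 0.245 × 0.94 = 0.343147.
$185.14 × 0.343147 = $63.53023558 ≈ $63.53.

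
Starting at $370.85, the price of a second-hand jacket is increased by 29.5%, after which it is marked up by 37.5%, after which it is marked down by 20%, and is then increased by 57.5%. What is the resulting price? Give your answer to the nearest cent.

$832.03

After the 29.5% increase: $370.85 × 1.295 = $480.25075.
After the 37.5% increase: $480.25075 × 1.375 = $660.34478125.
Apply the 20% decrease: $660.34478125 × 0.8 = $528.275825.
After the 57.5% increase: $528.275825 × 1.575 = $832.034424375 ≈ $832.03.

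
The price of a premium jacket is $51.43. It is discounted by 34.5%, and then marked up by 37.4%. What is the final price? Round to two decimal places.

$46.29

Apply the 34.5% decrease: $51.43 × 0.655 = $33.68665.
After the 37.4% increase: $33.68665 × 1.374 = $46.2854571 ≈ $46.29.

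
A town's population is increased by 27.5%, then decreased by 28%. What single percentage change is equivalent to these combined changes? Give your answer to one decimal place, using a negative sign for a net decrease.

-8.2%

The combined multiplier is 1.275 × 0.72 = 0.918.
That corresponds to a decrease of 8.2%.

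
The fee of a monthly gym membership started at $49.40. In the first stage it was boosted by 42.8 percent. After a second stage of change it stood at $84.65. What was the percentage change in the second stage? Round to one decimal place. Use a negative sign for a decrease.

After the first stage: $49.40 × 1.428 = $70.5432.
Second-stage multiplier: $84.65 ÷ $70.5432 ≈ 1.19997.
That is a change of 20.0%.

20.0%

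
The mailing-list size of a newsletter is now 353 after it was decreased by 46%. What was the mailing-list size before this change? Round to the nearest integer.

654

The overall multiplier applied was 0.54.
So the original mailing-list size was 353 ÷ 0.54 ≈ 654.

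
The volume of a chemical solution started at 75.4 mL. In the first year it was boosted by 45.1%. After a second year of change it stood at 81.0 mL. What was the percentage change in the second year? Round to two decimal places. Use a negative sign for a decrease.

-25.96%

After the first year: 75.4 × 1.451 = 109.4054.
Second-year multiplier: 81.0 ÷ 109.4054 ≈ 0.740366.
That is a change of -25.96%.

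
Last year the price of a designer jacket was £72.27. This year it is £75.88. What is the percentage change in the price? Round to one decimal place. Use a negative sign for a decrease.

5.0%

Change: £75.88 − £72.27 = £3.61.
Relative to the original: £3.61 ÷ £72.27 ≈ 5.0%.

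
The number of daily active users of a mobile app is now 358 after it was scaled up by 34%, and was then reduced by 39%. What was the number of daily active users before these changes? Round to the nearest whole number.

Undoing the 39% decrease: 358 ÷ 0.61 ≈ 586.885246.
Undoing the 34% increase: 586.885246 ÷ 1.34 ≈ 438.

438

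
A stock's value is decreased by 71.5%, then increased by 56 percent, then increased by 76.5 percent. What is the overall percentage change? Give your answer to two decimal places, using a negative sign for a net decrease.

-21.53%

A 71.5% decrease multiplies by 0.285.
Then a 56% increase: 0.285 × 1.56 = 0.4446.
Then a 76.5% increase: 0.4446 × 1.765 = 0.784719.
Overall factor 0.784719, i.e. -21.53%.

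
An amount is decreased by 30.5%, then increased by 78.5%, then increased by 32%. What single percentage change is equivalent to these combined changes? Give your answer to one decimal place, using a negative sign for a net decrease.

63.8%

The combined multiplier is 0.695 × 1.785 × 1.32 = 1.637559.
That corresponds to an increase of 63.8%.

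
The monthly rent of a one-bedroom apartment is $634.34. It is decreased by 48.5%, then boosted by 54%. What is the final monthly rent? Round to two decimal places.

Apply the 48.5% decrease: $634.34 × 0.515 = $326.6851.
Apply the 54% increase: $326.6851 × 1.54 = $503.095054 ≈ $503.10.

$503.10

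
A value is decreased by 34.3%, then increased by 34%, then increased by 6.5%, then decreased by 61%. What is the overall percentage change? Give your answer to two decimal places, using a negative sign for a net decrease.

-63.43%

A 34.3% decrease multiplies by 0.657.
Then a 34% increase: 0.657 × 1.34 = 0.88038.
Then a 6.5% increase: 0.88038 × 1.065 = 0.9376047.
Then a 61% decrease: 0.9376047 × 0.39 = 0.365665833.
Overall factor 0.365665833, i.e. -63.43%.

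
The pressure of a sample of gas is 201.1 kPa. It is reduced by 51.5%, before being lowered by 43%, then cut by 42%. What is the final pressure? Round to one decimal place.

32.2 kPa

Each change multiplies by a factor: 0.485 × 0.57 × 0.58 = 0.160341.
201.1 × 0.160341 = 32.2445751 ≈ 32.2.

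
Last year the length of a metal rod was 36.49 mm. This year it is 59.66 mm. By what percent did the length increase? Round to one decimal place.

63.5%

Change: 59.66 − 36.49 = 23.17.
Relative to the original: 23.17 ÷ 36.49 ≈ 63.5%.
So the length increased by 63.5%.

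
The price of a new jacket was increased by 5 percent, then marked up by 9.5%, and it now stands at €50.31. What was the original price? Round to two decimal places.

€43.76

The overall multiplier applied was 1.05 × 1.095 = 1.14975.
So the original price was €50.31 ÷ 1.14975 ≈ €43.76.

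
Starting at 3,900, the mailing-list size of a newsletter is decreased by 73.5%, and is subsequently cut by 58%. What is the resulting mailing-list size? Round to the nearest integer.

434

After the 73.5% decrease: 3,900 × 0.265 = 1033.5.
After the 58% decrease: 1033.5 × 0.42 = 434.07 ≈ 434.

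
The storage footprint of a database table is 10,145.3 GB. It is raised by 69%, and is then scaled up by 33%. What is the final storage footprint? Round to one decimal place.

22,803.6 GB

After the 69% increase: 10,145.3 × 1.69 = 17145.557.
Apply the 33% increase: 17145.557 × 1.33 = 22803.59081 ≈ 22,803.6.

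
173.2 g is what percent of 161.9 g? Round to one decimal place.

107.0%

173.2 g ÷ 161.9 g ≈ 107.0%.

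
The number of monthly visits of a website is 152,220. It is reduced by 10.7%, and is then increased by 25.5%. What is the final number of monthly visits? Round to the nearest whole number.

170,595

Apply the 10.7% decrease: 152,220 × 0.893 = 135932.46.
Apply the 25.5% increase: 135932.46 × 1.255 = 170595.2373 ≈ 170,595.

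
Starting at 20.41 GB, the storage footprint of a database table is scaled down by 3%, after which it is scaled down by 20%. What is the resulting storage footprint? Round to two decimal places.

After the 3% decrease: 20.41 × 0.97 = 19.7977.
20% decrease: 19.7977 × 0.8 = 15.83816 ≈ 15.84.

15.84 GB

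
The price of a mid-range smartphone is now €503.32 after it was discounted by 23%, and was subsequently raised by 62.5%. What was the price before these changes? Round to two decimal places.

€402.25

Undoing the 62.5% increase: €503.32 ÷ 1.625 ≈ €309.735385.
Undoing the 23% decrease: €309.735385 ÷ 0.77 ≈ €402.25.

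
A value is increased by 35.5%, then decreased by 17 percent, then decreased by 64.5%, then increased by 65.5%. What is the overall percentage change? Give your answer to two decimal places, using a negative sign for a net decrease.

A 35.5% increase multiplies by 1.355.
Then a 17% decrease: 1.355 × 0.83 = 1.12465.
Then a 64.5% decrease: 1.12465 × 0.355 = 0.39925075.
Then a 65.5% increase: 0.39925075 × 1.655 = 0.66075999125.
Overall factor 0.66075999125, i.e. -33.92%.

-33.92%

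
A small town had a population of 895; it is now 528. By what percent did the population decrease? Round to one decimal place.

Change: 528 − 895 = -367.
Relative to the original: -367 ÷ 895 ≈ -41.0%.
So the population decreased by 41.0%.

41.0%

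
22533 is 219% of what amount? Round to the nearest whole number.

10289

22533 ÷ 2.19 ≈ 10289.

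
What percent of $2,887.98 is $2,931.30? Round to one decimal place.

101.5%

$2,931.30 ÷ $2,887.98 ≈ 101.5%.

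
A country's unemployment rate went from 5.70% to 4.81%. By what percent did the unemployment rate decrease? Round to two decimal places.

15.61%

The change is 4.81 − 5.70 = -0.89 percentage points.
Relative to the original 5.70%, that is -0.89 ÷ 5.70 ≈ -15.61%.
So the unemployment rate fell by 15.61%.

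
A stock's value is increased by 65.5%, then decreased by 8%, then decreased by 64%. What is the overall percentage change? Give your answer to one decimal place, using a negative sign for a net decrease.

The combined multiplier is 1.655 × 0.92 × 0.36 = 0.548136.
That corresponds to a decrease of 45.2%.

-45.2%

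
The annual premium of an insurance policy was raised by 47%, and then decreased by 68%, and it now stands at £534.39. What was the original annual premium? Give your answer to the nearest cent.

£1,136.03

The overall multiplier applied was 1.47 × 0.32 = 0.4704.
So the original annual premium was £534.39 ÷ 0.4704 ≈ £1,136.03.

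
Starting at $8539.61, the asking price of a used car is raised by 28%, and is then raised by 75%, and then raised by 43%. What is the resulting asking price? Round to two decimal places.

28% increase: $8539.61 × 1.28 = $10930.7008.
After the 75% increase: $10930.7008 × 1.75 = $19128.7264.
Apply the 43% increase: $19128.7264 × 1.43 = $27354.078752 ≈ $27354.08.

$27354.08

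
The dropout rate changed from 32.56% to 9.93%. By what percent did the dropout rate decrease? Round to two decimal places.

69.50%

The change is 9.93 − 32.56 = -22.63 percentage points.
Relative to the original 32.56%, that is -22.63 ÷ 32.56 ≈ -69.50%.
So the dropout rate fell by 69.50%.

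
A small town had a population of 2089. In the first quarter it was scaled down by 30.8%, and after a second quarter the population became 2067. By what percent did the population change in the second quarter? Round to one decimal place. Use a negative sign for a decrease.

After the first quarter: 2089 × 0.692 = 1445.588.
Second-quarter multiplier: 2067 ÷ 1445.588 ≈ 1.42987.
That is a change of 43.0%.

43.0%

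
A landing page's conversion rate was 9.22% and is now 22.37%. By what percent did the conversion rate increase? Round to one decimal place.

The change is 22.37 − 9.22 = 13.15 percentage points.
Relative to the original 9.22%, that is 13.15 ÷ 9.22 ≈ 142.6%.
So the conversion rate rose by 142.6%.

142.6%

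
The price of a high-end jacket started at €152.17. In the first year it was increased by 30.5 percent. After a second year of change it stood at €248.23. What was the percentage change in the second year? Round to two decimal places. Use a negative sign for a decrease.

After the first year: €152.17 × 1.305 = €198.58185.
Second-year multiplier: €248.23 ÷ €198.58185 ≈ 1.250014.
That is a change of 25.00%.

25.00%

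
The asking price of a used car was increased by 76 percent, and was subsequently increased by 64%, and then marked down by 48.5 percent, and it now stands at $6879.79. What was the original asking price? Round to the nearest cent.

Undoing the 48.5% decrease: $6879.79 ÷ 0.515 ≈ $13358.815534.
Undoing the 64% increase: $13358.815534 ÷ 1.64 ≈ $8145.619228.
Undoing the 76% increase: $8145.619228 ÷ 1.76 ≈ $4628.19.

$4628.19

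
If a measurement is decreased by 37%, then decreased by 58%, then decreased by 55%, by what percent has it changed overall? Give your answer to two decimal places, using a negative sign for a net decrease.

-88.09%

A 37% decrease multiplies by 0.63.
Then a 58% decrease: 0.63 × 0.42 = 0.2646.
Then a 55% decrease: 0.2646 × 0.45 = 0.11907.
Overall factor 0.11907, i.e. -88.09%.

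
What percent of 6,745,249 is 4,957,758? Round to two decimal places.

73.50%

4,957,758 ÷ 6,745,249 ≈ 73.50%.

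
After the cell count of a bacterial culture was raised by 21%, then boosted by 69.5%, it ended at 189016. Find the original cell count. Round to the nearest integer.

92160

The overall multiplier applied was 1.21 × 1.695 = 2.05095.
So the original cell count was 189016 ÷ 2.05095 ≈ 92160.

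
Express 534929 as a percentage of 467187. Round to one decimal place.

114.5%

534929 ÷ 467187 ≈ 114.5%.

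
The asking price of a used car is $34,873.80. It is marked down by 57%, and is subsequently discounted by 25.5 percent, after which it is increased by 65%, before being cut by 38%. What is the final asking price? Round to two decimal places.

$11,428.77

After the 57% decrease: $34,873.80 × 0.43 = $14995.734.
Apply the 25.5% decrease: $14995.734 × 0.745 = $11171.82183.
After the 65% increase: $11171.82183 × 1.65 = $18433.5060195.
After the 38% decrease: $18433.5060195 × 0.62 = $11428.77373209 ≈ $11,428.77.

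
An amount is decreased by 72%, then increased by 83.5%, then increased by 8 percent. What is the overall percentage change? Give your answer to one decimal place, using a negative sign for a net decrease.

A 72% decrease multiplies by 0.28.
Then an 83.5% increase: 0.28 × 1.835 = 0.5138.
Then an 8% increase: 0.5138 × 1.08 = 0.554904.
Overall factor 0.554904, i.e. -44.5%.

-44.5%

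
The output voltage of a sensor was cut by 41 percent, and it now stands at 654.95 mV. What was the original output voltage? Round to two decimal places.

The overall multiplier applied was 0.59.
So the original output voltage was 654.95 ÷ 0.59 ≈ 1,110.08 mV.

1,110.08 mV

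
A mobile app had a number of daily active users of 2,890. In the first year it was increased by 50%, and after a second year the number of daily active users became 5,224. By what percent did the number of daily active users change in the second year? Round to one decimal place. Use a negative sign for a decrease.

20.5%

After the first year: 2,890 × 1.5 = 4335.
Second-year multiplier: 5,224 ÷ 4335 ≈ 1.20507.
That is a change of 20.5%.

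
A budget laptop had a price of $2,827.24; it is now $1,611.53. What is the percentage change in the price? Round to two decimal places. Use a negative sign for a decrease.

-43.00%

Change: $1,611.53 − $2,827.24 = -$1,215.71.
Relative to the original: -$1,215.71 ÷ $2,827.24 ≈ -43.00%.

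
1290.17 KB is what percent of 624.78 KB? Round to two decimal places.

206.50%

1290.17 KB ÷ 624.78 KB ≈ 206.50%.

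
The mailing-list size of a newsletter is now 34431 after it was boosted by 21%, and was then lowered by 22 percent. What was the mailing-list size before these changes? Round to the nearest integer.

36481

Undoing the 22% decrease: 34431 ÷ 0.78 ≈ 44142.307692.
Undoing the 21% increase: 44142.307692 ÷ 1.21 ≈ 36481.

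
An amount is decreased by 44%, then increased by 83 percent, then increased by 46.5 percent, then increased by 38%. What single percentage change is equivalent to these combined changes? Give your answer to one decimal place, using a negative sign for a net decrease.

A 44% decrease multiplies by 0.56.
Then an 83% increase: 0.56 × 1.83 = 1.0248.
Then a 46.5% increase: 1.0248 × 1.465 = 1.501332.
Then a 38% increase: 1.501332 × 1.38 = 2.07183816.
Overall factor 2.07183816, i.e. 107.2%.

107.2%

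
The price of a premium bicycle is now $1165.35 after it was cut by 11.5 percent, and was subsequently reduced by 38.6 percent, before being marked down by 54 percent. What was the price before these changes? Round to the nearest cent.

The overall multiplier applied was 0.885 × 0.614 × 0.46 = 0.2499594.
So the original price was $1165.35 ÷ 0.2499594 ≈ $4662.16.

$4662.16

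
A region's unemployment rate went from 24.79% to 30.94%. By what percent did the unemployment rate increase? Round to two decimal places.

24.81%

The change is 30.94 − 24.79 = 6.15 percentage points.
Relative to the original 24.79%, that is 6.15 ÷ 24.79 ≈ 24.81%.
So the unemployment rate rose by 24.81%.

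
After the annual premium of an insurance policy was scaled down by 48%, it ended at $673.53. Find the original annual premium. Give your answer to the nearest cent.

$1,295.25

The overall multiplier applied was 0.52.
So the original annual premium was $673.53 ÷ 0.52 = $1,295.25.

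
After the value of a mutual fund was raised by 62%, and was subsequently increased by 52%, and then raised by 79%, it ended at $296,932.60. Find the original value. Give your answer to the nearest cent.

$67,366.85

Undoing the 79% increase: $296,932.60 ÷ 1.79 ≈ $165884.134078.
Undoing the 52% increase: $165884.134078 ÷ 1.52 ≈ $109134.298736.
Undoing the 62% increase: $109134.298736 ÷ 1.62 ≈ $67,366.85.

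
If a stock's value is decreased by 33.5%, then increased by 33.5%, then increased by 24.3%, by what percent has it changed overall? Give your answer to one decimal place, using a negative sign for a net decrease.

The combined multiplier is 0.665 × 1.335 × 1.243 = 1.103504325.
That corresponds to an increase of 10.4%.

10.4%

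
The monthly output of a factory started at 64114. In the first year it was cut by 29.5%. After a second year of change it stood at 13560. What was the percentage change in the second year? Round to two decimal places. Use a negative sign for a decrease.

-70.00%

After the first year: 64114 × 0.705 = 45200.37.
Second-year multiplier: 13560 ÷ 45200.37 ≈ 0.299998.
That is a change of -70.00%.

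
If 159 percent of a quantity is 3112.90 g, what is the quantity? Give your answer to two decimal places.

3112.90 g ÷ 1.59 ≈ 1957.80 g.

1957.80 g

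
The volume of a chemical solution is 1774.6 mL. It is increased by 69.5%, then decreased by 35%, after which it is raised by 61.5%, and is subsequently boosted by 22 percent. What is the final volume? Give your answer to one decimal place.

3852.3 mL

Apply the 69.5% increase: 1774.6 × 1.695 = 3007.947.
After the 35% decrease: 3007.947 × 0.65 = 1955.16555.
After the 61.5% increase: 1955.16555 × 1.615 = 3157.59236325.
22% increase: 3157.59236325 × 1.22 = 3852.262683165 ≈ 3852.3.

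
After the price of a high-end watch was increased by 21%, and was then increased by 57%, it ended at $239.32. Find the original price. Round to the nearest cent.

Undoing the 57% increase: $239.32 ÷ 1.57 ≈ $152.433121.
Undoing the 21% increase: $152.433121 ÷ 1.21 ≈ $125.98.

$125.98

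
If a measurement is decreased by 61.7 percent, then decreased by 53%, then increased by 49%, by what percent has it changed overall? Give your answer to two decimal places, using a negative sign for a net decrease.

-73.18%

A 61.7% decrease multiplies by 0.383.
Then a 53% decrease: 0.383 × 0.47 = 0.18001.
Then a 49% increase: 0.18001 × 1.49 = 0.2682149.
Overall factor 0.2682149, i.e. -73.18%.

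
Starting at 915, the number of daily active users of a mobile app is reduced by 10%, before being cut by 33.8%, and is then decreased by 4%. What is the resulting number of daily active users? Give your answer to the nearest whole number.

523

Each change multiplies by a factor: 0.9 × 0.662 × 0.96 = 0.571968.
915 × 0.571968 = 523.35072 ≈ 523.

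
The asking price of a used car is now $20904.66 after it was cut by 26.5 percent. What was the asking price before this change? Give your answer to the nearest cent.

The overall multiplier applied was 0.735.
So the original asking price was $20904.66 ÷ 0.735 ≈ $28441.71.

$28441.71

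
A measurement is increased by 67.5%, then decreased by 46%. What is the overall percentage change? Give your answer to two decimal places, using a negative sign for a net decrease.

-9.55%

A 67.5% increase multiplies by 1.675.
Then a 46% decrease: 1.675 × 0.54 = 0.9045.
Overall factor 0.9045, i.e. -9.55%.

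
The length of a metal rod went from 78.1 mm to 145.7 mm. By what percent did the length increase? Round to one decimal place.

86.6%

Change: 145.7 − 78.1 = 67.6.
Relative to the original: 67.6 ÷ 78.1 ≈ 86.6%.
So the length increased by 86.6%.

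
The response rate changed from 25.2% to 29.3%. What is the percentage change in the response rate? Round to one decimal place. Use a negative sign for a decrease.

16.3%

The change is 29.3 − 25.2 = 4.1 percentage points.
Relative to the original 25.2%, that is 4.1 ÷ 25.2 ≈ 16.3%.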